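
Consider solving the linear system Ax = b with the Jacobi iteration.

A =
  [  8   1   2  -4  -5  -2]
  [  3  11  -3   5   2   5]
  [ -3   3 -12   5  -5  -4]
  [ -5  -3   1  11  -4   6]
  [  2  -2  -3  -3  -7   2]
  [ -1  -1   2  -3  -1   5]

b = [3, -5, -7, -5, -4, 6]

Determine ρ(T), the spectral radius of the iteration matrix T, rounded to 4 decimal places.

1.1265

Split A = D + L + U, D = diag(8, 11, -12, 11, -7, 5).
Jacobi: T = -D⁻¹(L+U), T[4,2] = -(-3)/(-7) = -0.4286; T[4,4] = 0.
  T[0,:] = [+0.0000, -0.1250, -0.2500, +0.5000, +0.6250, +0.2500]
  T[1,:] = [-0.2727, +0.0000, +0.2727, -0.4545, -0.1818, -0.4545]
  T[2,:] = [-0.2500, +0.2500, +0.0000, +0.4167, -0.4167, -0.3333]
  T[3,:] = [+0.4545, +0.2727, -0.0909, +0.0000, +0.3636, -0.5455]
  T[4,:] = [+0.2857, -0.2857, -0.4286, -0.4286, +0.0000, +0.2857]
  T[5,:] = [+0.2000, +0.2000, -0.4000, +0.6000, +0.2000, +0.0000]
|λ(T)| sorted: 1.1265, 0.7592, 0.7592, 0.4906, 0.4275, 0.0539.
ρ(T) = max|λ| = 1.1265; 1.1265 > 1: divergent.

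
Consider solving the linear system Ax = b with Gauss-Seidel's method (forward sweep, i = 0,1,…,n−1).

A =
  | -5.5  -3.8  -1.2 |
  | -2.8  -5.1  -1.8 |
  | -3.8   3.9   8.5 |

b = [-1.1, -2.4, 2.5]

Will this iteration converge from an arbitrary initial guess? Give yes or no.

Write A = D+L+U with D = diag(-5.5, -5.1, 8.5).
GS T = -(D+L)⁻¹U: row 0 first, T[0,2] = -(-1.2)/(-5.5) = -0.2182; later rows by forward substitution.
  T[0,:] = [+0.0000  -0.6909  -0.2182]
  T[1,:] = [+0.0000  +0.3793  -0.2332]
  T[2,:] = [+0.0000  -0.4829  +0.0094]
eigenvalue magnitudes: 0.5775, 0.1888, 0.0000.
spectral radius ρ = 0.5775; 0.5775 < 1: convergent.

yes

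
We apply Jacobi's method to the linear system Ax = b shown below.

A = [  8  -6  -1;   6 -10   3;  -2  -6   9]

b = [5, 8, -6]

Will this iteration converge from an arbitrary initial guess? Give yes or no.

yes

Write A = D+L+U with D = diag(8, -10, 9).
Jacobi: T = -D⁻¹(L+U), T[1,2] = -(3)/(-10) = +0.3000; T[1,1] = 0.
  T[0,:] = [+0.0000, +0.7500, +0.1250]
  T[1,:] = [+0.6000, +0.0000, +0.3000]
  T[2,:] = [+0.2222, +0.6667, +0.0000]
eigenvalue magnitudes: 0.8890, 0.7362, 0.1528.
ρ(T) = max|λ| = 0.8890; 0.8890 < 1: convergent.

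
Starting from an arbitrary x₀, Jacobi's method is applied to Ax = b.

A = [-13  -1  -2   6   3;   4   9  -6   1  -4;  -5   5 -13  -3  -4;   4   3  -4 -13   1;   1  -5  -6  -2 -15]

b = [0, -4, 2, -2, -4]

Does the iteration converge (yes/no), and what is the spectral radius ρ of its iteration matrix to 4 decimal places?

A = D + L + U where D = diag(-13, 9, -13, -13, -15).
T_J = -D⁻¹(L+U): T[2,4] = -(-4)/(-13) = -0.3077; T[2,2] = 0.
  T[0,:] = [+0.0000 -0.0769 -0.1538 +0.4615 +0.2308]
  T[1,:] = [-0.4444 +0.0000 +0.6667 -0.1111 +0.4444]
  T[2,:] = [-0.3846 +0.3846 +0.0000 -0.2308 -0.3077]
  T[3,:] = [+0.3077 +0.2308 -0.3077 +0.0000 +0.0769]
  T[4,:] = [+0.0667 -0.3333 -0.4000 -0.1333 +0.0000]
|λ(T)| sorted: 0.8817, 0.6410, 0.4154, 0.4154, 0.4051.
ρ(T) = max|λ| = 0.8817; 0.8817 < 1, so it converges for any x₀.

yes, ρ = 0.8817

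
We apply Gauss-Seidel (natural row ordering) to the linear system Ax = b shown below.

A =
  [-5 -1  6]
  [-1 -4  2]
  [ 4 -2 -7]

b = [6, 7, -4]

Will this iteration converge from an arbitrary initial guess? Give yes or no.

yes

Let D = diag(-5, -4, -7); L, U the strict triangles.
T_GS = -(D+L)⁻¹U: row 0 first, T[0,1] = -(-1)/(-5) = -0.2000; later rows by forward substitution.
  T[0,:] = [+0.0000 -0.2000 +1.2000]
  T[1,:] = [+0.0000 +0.0500 +0.2000]
  T[2,:] = [+0.0000 -0.1286 +0.6286]
|λ(T)| sorted: 0.5801, 0.0985, 0.0000.
ρ = 0.5801; 0.5801 < 1: convergent.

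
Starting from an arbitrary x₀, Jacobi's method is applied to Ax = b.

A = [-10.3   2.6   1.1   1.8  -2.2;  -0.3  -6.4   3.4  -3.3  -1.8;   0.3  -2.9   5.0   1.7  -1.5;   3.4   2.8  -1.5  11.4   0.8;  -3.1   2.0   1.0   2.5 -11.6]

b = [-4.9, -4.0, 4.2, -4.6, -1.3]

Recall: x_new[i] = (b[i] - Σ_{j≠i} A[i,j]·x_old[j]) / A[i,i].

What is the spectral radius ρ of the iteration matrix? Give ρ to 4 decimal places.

Split A = D + L + U, D = diag(-10.3, -6.4, 5, 11.4, -11.6).
Jacobi: T = -D⁻¹(L+U), T[0,2] = -(1.1)/(-10.3) = +0.1068; T[0,0] = 0.
  T[0,:] = [+0.0000 +0.2524 +0.1068 +0.1748 -0.2136]
  T[1,:] = [-0.0469 +0.0000 +0.5312 -0.5156 -0.2812]
  T[2,:] = [-0.0600 +0.5800 +0.0000 -0.3400 +0.3000]
  T[3,:] = [-0.2982 -0.2456 +0.1316 +0.0000 -0.0702]
  T[4,:] = [-0.2672 +0.1724 +0.0862 +0.2155 +0.0000]
moduli |λ_i(T)| = 0.6816, 0.4330, 0.4330, 0.2154, 0.1841.
spectral radius ρ = 0.6816; 0.6816 < 1: convergent.

0.6816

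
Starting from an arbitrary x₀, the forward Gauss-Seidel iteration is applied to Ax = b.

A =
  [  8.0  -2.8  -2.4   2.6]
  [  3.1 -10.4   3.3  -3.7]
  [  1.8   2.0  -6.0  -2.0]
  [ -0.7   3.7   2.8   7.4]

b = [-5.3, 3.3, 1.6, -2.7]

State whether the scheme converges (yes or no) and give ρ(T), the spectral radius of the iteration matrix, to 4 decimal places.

A = D + L + U where D = diag(8, -10.4, -6, 7.4).
GS T = -(D+L)⁻¹U: row 0 first, T[0,1] = -(-2.8)/(8) = +0.3500; later rows by forward substitution.
  T[0,:] = [+0.0000  +0.3500  +0.3000  -0.3250]
  T[1,:] = [+0.0000  +0.1043  +0.4067  -0.4526]
  T[2,:] = [+0.0000  +0.1398  +0.2256  -0.5817]
  T[3,:] = [+0.0000  -0.0719  -0.2603  +0.4157]
eigenvalue magnitudes: 0.8365, 0.1245, 0.0336, 0.0000.
spectral radius ρ = 0.8365; 0.8365 < 1 ⇒ converges.

yes, ρ = 0.8365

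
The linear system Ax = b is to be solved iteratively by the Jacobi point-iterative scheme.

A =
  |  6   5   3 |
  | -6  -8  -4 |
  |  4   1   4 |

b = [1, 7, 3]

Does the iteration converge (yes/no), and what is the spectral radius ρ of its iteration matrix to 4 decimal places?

A = D + L + U where D = diag(6, -8, 4).
T_J = -D⁻¹(L+U): T[1,2] = -(-4)/(-8) = -0.5000; T[1,1] = 0.
  T[0,:] = [+0.0000 -0.8333 -0.5000]
  T[1,:] = [-0.7500 +0.0000 -0.5000]
  T[2,:] = [-1.0000 -0.2500 +0.0000]
|roots of det(T-λI)|: 1.2836, 0.7613, 0.5224.
spectral radius ρ = 1.2836; 1.2836 > 1, so it fails to converge.

no, ρ = 1.2836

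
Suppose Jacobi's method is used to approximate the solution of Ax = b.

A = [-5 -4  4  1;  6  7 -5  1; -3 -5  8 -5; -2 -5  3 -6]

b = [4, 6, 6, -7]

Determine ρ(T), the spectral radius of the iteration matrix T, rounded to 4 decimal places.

1.5983

Diagonal D = diag(-5, 7, 8, -6); L, U strict lower/upper.
T_J = -D⁻¹(L+U): T[0,1] = -(-4)/(-5) = -0.8000; T[0,0] = 0.
  T[0,:] = [+0.0000, -0.8000, +0.8000, +0.2000]
  T[1,:] = [-0.8571, +0.0000, +0.7143, -0.1429]
  T[2,:] = [+0.3750, +0.6250, +0.0000, +0.6250]
  T[3,:] = [-0.3333, -0.8333, +0.5000, +0.0000]
|λ(T)| sorted: 1.5983, 0.9312, 0.3693, 0.3693.
spectral radius ρ = 1.5983; 1.5983 > 1: divergent.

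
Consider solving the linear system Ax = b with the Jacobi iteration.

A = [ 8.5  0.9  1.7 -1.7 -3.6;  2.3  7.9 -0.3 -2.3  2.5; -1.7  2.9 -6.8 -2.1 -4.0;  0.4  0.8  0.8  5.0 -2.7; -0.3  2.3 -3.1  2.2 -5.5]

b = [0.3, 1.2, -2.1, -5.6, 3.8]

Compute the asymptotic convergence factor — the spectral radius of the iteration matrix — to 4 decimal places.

Diagonal D = diag(8.5, 7.9, -6.8, 5, -5.5); L, U strict lower/upper.
Jacobi T = -D⁻¹(L+U): T[0,4] = -(-3.6)/(8.5) = +0.4235; T[0,0] = 0.
  T[0,:] = [+0.0000  -0.1059  -0.2000  +0.2000  +0.4235]
  T[1,:] = [-0.2911  +0.0000  +0.0380  +0.2911  -0.3165]
  T[2,:] = [-0.2500  +0.4265  +0.0000  -0.3088  -0.5882]
  T[3,:] = [-0.0800  -0.1600  -0.1600  +0.0000  +0.5400]
  T[4,:] = [-0.0545  +0.4182  -0.5636  +0.4000  +0.0000]
moduli |λ_i(T)| = 0.9028, 0.5373, 0.5373, 0.0535, 0.0535.
ρ(T) = max|λ| = 0.9028; 0.9028 < 1, so it converges for any x₀.

0.9028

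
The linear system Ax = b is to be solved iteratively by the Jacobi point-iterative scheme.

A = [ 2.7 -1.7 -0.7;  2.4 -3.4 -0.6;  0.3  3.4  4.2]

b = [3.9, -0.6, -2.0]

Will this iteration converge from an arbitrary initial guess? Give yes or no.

yes

Write A = D+L+U with D = diag(2.7, -3.4, 4.2).
Jacobi T = -D⁻¹(L+U): T[0,2] = -(-0.7)/(2.7) = +0.2593; T[0,0] = 0.
  T[0,:] = [+0.0000, +0.6296, +0.2593]
  T[1,:] = [+0.7059, +0.0000, -0.1765]
  T[2,:] = [-0.0714, -0.8095, +0.0000]
|roots of det(T-λI)|: 0.8559, 0.5670, 0.2889.
spectral radius ρ = 0.8559; 0.8559 < 1, so it converges for any x₀.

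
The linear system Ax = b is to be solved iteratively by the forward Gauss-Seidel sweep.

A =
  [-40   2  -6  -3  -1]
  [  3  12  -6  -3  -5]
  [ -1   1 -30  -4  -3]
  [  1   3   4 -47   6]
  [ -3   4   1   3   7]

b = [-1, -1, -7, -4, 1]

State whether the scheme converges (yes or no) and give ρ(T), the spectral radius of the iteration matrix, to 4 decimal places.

A = D + L + U where D = diag(-40, 12, -30, -47, 7).
GS T = -(D+L)⁻¹U: row 0 first, T[0,3] = -(-3)/(-40) = -0.0750; later rows by forward substitution.
  T[0,:] = [+0.0000 +0.0500 -0.1500 -0.0750 -0.0250]
  T[1,:] = [+0.0000 -0.0125 +0.5375 +0.2687 +0.4229]
  T[2,:] = [+0.0000 -0.0021 +0.0229 -0.1219 -0.0851]
  T[3,:] = [+0.0000 +0.0001 +0.0331 +0.0052 +0.1469]
  T[4,:] = [+0.0000 +0.0288 -0.3889 -0.1705 -0.3032]
moduli |λ_i(T)| = 0.2653, 0.1838, 0.1336, 0.0280, 0.0000.
ρ(T) = max|λ| = 0.2653; 0.2653 < 1, so it converges for any x₀.

yes, ρ = 0.2653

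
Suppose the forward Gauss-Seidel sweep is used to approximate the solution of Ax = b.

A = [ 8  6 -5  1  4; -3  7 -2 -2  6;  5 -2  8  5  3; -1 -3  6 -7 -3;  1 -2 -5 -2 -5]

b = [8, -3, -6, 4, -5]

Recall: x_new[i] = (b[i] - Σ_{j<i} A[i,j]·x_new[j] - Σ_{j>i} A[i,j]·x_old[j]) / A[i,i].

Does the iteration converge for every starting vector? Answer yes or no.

no

Let D = diag(8, 7, 8, -7, -5); L, U the strict triangles.
T_GS = -(D+L)⁻¹U: row 0 first, T[0,2] = -(-5)/(8) = +0.6250; later rows by forward substitution.
  T[0,:] = [+0.0000  -0.7500  +0.6250  -0.1250  -0.5000]
  T[1,:] = [+0.0000  -0.3214  +0.5536  +0.2321  -1.0714]
  T[2,:] = [+0.0000  +0.3884  -0.2522  -0.4888  -0.3304]
  T[3,:] = [+0.0000  +0.5778  -0.5427  -0.5006  -0.1811]
  T[4,:] = [+0.0000  -0.6409  +0.3729  +0.5712  +0.7314]
moduli |λ_i(T)| = 1.4230, 1.0288, 0.1178, 0.0665, 0.0000.
ρ(T) = max|λ| = 1.4230; 1.4230 > 1 ⇒ diverges.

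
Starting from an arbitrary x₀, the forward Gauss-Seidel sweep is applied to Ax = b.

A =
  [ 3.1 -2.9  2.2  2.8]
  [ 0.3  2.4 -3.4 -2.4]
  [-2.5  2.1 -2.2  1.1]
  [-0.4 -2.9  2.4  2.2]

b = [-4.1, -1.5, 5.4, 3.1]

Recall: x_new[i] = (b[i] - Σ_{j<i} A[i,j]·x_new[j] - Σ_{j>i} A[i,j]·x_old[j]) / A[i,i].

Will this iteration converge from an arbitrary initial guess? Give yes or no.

Write A = D+L+U with D = diag(3.1, 2.4, -2.2, 2.2).
Gauss-Seidel: T = -(D+L)⁻¹U, row 0 first, T[0,3] = -(2.8)/(3.1) = -0.9032; later rows by forward substitution.
  T[0,:] = [+0.0000, +0.9355, -0.7097, -0.9032]
  T[1,:] = [+0.0000, -0.1169, +1.5054, +1.1129]
  T[2,:] = [+0.0000, -1.1747, +2.2434, +2.5887]
  T[3,:] = [+0.0000, +1.2974, -0.5920, -1.5213]
eigenvalue magnitudes: 1.6461, 0.9651, 0.0758, 0.0000.
ρ(T) = max|λ| = 1.6461; 1.6461 > 1 ⇒ diverges.

no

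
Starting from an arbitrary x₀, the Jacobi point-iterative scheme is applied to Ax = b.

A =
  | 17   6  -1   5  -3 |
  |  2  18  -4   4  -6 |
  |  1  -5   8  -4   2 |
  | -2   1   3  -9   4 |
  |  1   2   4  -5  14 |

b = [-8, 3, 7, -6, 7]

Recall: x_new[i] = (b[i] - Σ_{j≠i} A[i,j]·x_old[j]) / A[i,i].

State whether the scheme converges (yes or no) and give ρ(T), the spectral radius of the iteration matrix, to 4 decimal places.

Diagonal D = diag(17, 18, 8, -9, 14); L, U strict lower/upper.
T_J = -D⁻¹(L+U): T[0,4] = -(-3)/(17) = +0.1765; T[0,0] = 0.
  T[0,:] = [+0.0000 -0.3529 +0.0588 -0.2941 +0.1765]
  T[1,:] = [-0.1111 +0.0000 +0.2222 -0.2222 +0.3333]
  T[2,:] = [-0.1250 +0.6250 +0.0000 +0.5000 -0.2500]
  T[3,:] = [-0.2222 +0.1111 +0.3333 +0.0000 +0.4444]
  T[4,:] = [-0.0714 -0.1429 -0.2857 +0.3571 +0.0000]
|eigenvalues of T|: 0.8465, 0.5597, 0.2082, 0.1388, 0.0602.
spectral radius ρ = 0.8465; 0.8465 < 1 ⇒ converges.

yes, ρ = 0.8465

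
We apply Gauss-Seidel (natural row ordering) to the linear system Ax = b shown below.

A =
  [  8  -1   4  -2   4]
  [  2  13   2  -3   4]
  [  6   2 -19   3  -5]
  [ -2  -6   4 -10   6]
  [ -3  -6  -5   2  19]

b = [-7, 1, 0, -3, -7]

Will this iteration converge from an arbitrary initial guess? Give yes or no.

yes

Let D = diag(8, 13, -19, -10, 19); L, U the strict triangles.
T_GS = -(D+L)⁻¹U: row 0 first, T[0,2] = -(4)/(8) = -0.5000; later rows by forward substitution.
  T[0,:] = [+0.0000, +0.1250, -0.5000, +0.2500, -0.5000]
  T[1,:] = [+0.0000, -0.0192, -0.0769, +0.1923, -0.2308]
  T[2,:] = [+0.0000, +0.0374, -0.1660, +0.2571, -0.4453]
  T[3,:] = [+0.0000, +0.0015, +0.0798, -0.0626, +0.6603]
  T[4,:] = [+0.0000, +0.0234, -0.1553, +0.1744, -0.3385]
|roots of det(T-λI)|: 0.7218, 0.0999, 0.0834, 0.0478, 0.0000.
ρ = 0.7218; 0.7218 < 1, so it converges for any x₀.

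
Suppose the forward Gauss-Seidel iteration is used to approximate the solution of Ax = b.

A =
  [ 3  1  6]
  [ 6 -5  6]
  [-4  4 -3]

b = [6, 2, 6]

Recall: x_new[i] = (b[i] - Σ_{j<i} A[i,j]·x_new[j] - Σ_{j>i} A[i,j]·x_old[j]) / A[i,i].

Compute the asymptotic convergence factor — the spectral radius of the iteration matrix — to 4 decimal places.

1.1361

Let D = diag(3, -5, -3); L, U the strict triangles.
T_GS = -(D+L)⁻¹U: row 0 first, T[0,2] = -(6)/(3) = -2.0000; later rows by forward substitution.
  T[0,:] = [+0.0000, -0.3333, -2.0000]
  T[1,:] = [+0.0000, -0.4000, -1.2000]
  T[2,:] = [+0.0000, -0.0889, +1.0667]
|roots of det(T-λI)|: 1.1361, 0.4694, 0.0000.
ρ = 1.1361; 1.1361 > 1 ⇒ diverges.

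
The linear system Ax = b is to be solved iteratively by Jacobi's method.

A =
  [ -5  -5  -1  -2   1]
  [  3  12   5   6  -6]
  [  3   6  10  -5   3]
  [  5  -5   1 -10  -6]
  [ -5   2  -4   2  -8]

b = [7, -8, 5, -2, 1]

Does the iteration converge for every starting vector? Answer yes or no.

no

Diagonal D = diag(-5, 12, 10, -10, -8); L, U strict lower/upper.
T_J = -D⁻¹(L+U): T[2,3] = -(-5)/(10) = +0.5000; T[2,2] = 0.
  T[0,:] = [+0.0000, -1.0000, -0.2000, -0.4000, +0.2000]
  T[1,:] = [-0.2500, +0.0000, -0.4167, -0.5000, +0.5000]
  T[2,:] = [-0.3000, -0.6000, +0.0000, +0.5000, -0.3000]
  T[3,:] = [+0.5000, -0.5000, +0.1000, +0.0000, -0.6000]
  T[4,:] = [-0.6250, +0.2500, -0.5000, +0.2500, +0.0000]
eigenvalue magnitudes: 1.1968, 0.6771, 0.6535, 0.6535, 0.0125.
ρ(T) = max|λ| = 1.1968; 1.1968 > 1 ⇒ diverges.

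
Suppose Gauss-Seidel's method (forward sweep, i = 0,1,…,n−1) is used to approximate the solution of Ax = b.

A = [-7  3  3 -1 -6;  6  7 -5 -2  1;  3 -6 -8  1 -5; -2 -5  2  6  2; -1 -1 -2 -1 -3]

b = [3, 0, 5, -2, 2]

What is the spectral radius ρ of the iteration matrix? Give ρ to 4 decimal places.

1.2288

Write A = D+L+U with D = diag(-7, 7, -8, 6, -3).
Gauss-Seidel: T = -(D+L)⁻¹U, row 0 first, T[0,1] = -(3)/(-7) = +0.4286; later rows by forward substitution.
  T[0,:] = [+0.0000, +0.4286, +0.4286, -0.1429, -0.8571]
  T[1,:] = [+0.0000, -0.3673, +0.3469, +0.4082, +0.5918]
  T[2,:] = [+0.0000, +0.4362, -0.0995, -0.2347, -1.3903]
  T[3,:] = [+0.0000, -0.3087, +0.4651, +0.3707, +0.3376]
  T[4,:] = [+0.0000, -0.2083, -0.3472, -0.0556, +0.9028]
|eigenvalues of T|: 1.2288, 0.3384, 0.1011, 0.1011, 0.0000.
ρ = 1.2288; 1.2288 > 1 ⇒ diverges.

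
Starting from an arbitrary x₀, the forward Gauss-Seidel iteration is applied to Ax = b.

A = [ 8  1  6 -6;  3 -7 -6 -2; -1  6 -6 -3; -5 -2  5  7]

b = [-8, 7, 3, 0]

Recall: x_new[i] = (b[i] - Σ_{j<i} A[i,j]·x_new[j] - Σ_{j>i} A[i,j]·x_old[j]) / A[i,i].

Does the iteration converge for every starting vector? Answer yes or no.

Let D = diag(8, -7, -6, 7); L, U the strict triangles.
GS T = -(D+L)⁻¹U: row 0 first, T[0,3] = -(-6)/(8) = +0.7500; later rows by forward substitution.
  T[0,:] = [+0.0000, -0.1250, -0.7500, +0.7500]
  T[1,:] = [+0.0000, -0.0536, -1.1786, +0.0357]
  T[2,:] = [+0.0000, -0.0327, -1.0536, -0.5893]
  T[3,:] = [+0.0000, -0.0812, -0.1199, +0.9668]
moduli |λ_i(T)| = 1.1465, 0.9719, 0.0343, 0.0000.
ρ = 1.1465; 1.1465 > 1, so it fails to converge.

no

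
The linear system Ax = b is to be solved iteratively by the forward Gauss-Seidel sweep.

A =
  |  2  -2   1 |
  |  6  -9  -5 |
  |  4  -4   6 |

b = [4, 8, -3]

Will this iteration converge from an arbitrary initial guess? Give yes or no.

Write A = D+L+U with D = diag(2, -9, 6).
GS T = -(D+L)⁻¹U: row 0 first, T[0,1] = -(-2)/(2) = +1.0000; later rows by forward substitution.
  T[0,:] = [+0.0000 +1.0000 -0.5000]
  T[1,:] = [+0.0000 +0.6667 -0.8889]
  T[2,:] = [+0.0000 -0.2222 -0.2593]
|λ(T)| sorted: 0.8455, 0.4381, 0.0000.
ρ = 0.8455; 0.8455 < 1 ⇒ converges.

yes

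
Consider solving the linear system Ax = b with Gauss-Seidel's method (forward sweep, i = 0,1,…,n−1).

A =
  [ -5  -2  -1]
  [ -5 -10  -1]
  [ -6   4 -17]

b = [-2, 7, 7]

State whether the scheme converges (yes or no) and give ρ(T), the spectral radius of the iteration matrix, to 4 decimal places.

Diagonal D = diag(-5, -10, -17); L, U strict lower/upper.
GS T = -(D+L)⁻¹U: row 0 first, T[0,1] = -(-2)/(-5) = -0.4000; later rows by forward substitution.
  T[0,:] = [+0.0000, -0.4000, -0.2000]
  T[1,:] = [+0.0000, +0.2000, +0.0000]
  T[2,:] = [+0.0000, +0.1882, +0.0706]
moduli |λ_i(T)| = 0.2000, 0.0706, 0.0000.
ρ = 0.2000; 0.2000 < 1, so it converges for any x₀.

yes, ρ = 0.2000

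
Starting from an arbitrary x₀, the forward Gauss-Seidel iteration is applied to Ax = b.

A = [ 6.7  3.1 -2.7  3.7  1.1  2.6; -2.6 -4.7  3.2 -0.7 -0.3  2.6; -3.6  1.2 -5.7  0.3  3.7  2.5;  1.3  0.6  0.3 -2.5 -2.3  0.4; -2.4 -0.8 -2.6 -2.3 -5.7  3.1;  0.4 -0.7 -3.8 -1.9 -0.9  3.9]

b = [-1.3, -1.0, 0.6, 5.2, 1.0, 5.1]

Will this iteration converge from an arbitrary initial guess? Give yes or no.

Split A = D + L + U, D = diag(6.7, -4.7, -5.7, -2.5, -5.7, 3.9).
Gauss-Seidel: T = -(D+L)⁻¹U, row 0 first, T[0,2] = -(-2.7)/(6.7) = +0.4030; later rows by forward substitution.
  T[0,:] = [+0.0000, -0.4627, +0.4030, -0.5522, -0.1642, -0.3881]
  T[1,:] = [+0.0000, +0.2560, +0.4579, +0.1566, +0.0270, +0.7679]
  T[2,:] = [+0.0000, +0.3461, -0.1581, +0.4344, +0.7585, +0.8453]
  T[3,:] = [+0.0000, -0.1376, +0.3005, -0.1975, -0.9079, +0.2439]
  T[4,:] = [+0.0000, +0.0566, -0.2831, +0.0921, +0.0857, +0.1155]
  T[5,:] = [+0.0000, +0.3766, -0.0321, +0.4330, +0.3382, +1.1468]
eigenvalue magnitudes: 1.5387, 0.4149, 0.4149, 0.0644, 0.0499, 0.0000.
ρ = 1.5387; 1.5387 > 1, so it fails to converge.

no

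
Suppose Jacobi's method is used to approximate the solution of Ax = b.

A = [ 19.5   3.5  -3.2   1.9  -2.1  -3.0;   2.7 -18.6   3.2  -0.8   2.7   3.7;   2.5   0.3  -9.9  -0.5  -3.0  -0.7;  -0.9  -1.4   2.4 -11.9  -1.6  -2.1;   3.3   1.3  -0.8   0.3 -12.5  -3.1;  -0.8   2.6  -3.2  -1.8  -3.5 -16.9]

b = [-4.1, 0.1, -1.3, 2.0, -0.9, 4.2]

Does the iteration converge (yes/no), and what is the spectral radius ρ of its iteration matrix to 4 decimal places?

Write A = D+L+U with D = diag(19.5, -18.6, -9.9, -11.9, -12.5, -16.9).
Jacobi: T = -D⁻¹(L+U), T[3,4] = -(-1.6)/(-11.9) = -0.1345; T[3,3] = 0.
  T[0,:] = [+0.0000, -0.1795, +0.1641, -0.0974, +0.1077, +0.1538]
  T[1,:] = [+0.1452, +0.0000, +0.1720, -0.0430, +0.1452, +0.1989]
  T[2,:] = [+0.2525, +0.0303, +0.0000, -0.0505, -0.3030, -0.0707]
  T[3,:] = [-0.0756, -0.1176, +0.2017, +0.0000, -0.1345, -0.1765]
  T[4,:] = [+0.2640, +0.1040, -0.0640, +0.0240, +0.0000, -0.2480]
  T[5,:] = [-0.0473, +0.1538, -0.1893, -0.1065, -0.2071, +0.0000]
|roots of det(T-λI)|: 0.5708, 0.2660, 0.2660, 0.2097, 0.2097, 0.1431.
ρ(T) = max|λ| = 0.5708; 0.5708 < 1 ⇒ converges.

yes, ρ = 0.5708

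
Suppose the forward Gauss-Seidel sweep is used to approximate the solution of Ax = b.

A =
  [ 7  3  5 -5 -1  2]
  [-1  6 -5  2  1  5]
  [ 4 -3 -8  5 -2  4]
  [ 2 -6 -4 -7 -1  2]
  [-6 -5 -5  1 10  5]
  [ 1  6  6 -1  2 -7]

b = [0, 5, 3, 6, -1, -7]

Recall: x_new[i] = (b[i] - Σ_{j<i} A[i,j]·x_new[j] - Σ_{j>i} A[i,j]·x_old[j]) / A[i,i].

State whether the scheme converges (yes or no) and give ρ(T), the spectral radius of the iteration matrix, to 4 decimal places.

no, ρ = 1.5486

Write A = D+L+U with D = diag(7, 6, -8, -7, 10, -7).
Gauss-Seidel: T = -(D+L)⁻¹U, row 0 first, T[0,1] = -(3)/(7) = -0.4286; later rows by forward substitution.
  T[0,:] = [+0.0000 -0.4286 -0.7143 +0.7143 +0.1429 -0.2857]
  T[1,:] = [+0.0000 -0.0714 +0.7143 -0.2143 -0.1429 -0.8810]
  T[2,:] = [+0.0000 -0.1875 -0.6250 +1.0625 -0.1250 +0.6875]
  T[3,:] = [+0.0000 +0.0459 -0.4592 -0.2194 +0.0918 +0.5663]
  T[4,:] = [+0.0000 -0.3912 -0.3380 +0.8746 -0.0574 -0.8248]
  T[5,:] = [+0.0000 -0.4015 -0.0565 +1.1103 -0.2387 -0.5232]
|roots of det(T-λI)|: 1.5486, 0.3777, 0.3777, 0.1016, 0.1016, 0.0000.
ρ = 1.5486; 1.5486 > 1: divergent.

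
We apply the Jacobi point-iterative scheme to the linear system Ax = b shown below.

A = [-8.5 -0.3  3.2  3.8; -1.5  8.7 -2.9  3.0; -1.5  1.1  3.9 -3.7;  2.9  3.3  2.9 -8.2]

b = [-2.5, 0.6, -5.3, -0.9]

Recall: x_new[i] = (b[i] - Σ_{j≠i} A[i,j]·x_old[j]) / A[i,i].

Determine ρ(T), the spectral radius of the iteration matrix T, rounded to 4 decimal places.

Write A = D+L+U with D = diag(-8.5, 8.7, 3.9, -8.2).
Jacobi T = -D⁻¹(L+U): T[2,3] = -(-3.7)/(3.9) = +0.9487; T[2,2] = 0.
  T[0,:] = [+0.0000  -0.0353  +0.3765  +0.4471]
  T[1,:] = [+0.1724  +0.0000  +0.3333  -0.3448]
  T[2,:] = [+0.3846  -0.2821  +0.0000  +0.9487]
  T[3,:] = [+0.3537  +0.4024  +0.3537  +0.0000]
|roots of det(T-λI)|: 0.9399, 0.5313, 0.5313, 0.3310.
spectral radius ρ = 0.9399; 0.9399 < 1 ⇒ converges.

0.9399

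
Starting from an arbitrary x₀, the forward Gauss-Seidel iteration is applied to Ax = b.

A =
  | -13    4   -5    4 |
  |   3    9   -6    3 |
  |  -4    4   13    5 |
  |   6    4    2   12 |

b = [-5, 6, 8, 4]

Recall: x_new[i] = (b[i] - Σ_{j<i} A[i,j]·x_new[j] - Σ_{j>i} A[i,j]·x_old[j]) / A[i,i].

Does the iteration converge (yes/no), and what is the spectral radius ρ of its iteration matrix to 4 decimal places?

yes, ρ = 0.5624

Split A = D + L + U, D = diag(-13, 9, 13, 12).
GS T = -(D+L)⁻¹U: row 0 first, T[0,2] = -(-5)/(-13) = -0.3846; later rows by forward substitution.
  T[0,:] = [+0.0000 +0.3077 -0.3846 +0.3077]
  T[1,:] = [+0.0000 -0.1026 +0.7949 -0.4359]
  T[2,:] = [+0.0000 +0.1262 -0.3629 -0.1558]
  T[3,:] = [+0.0000 -0.1407 -0.0122 +0.0174]
|roots of det(T-λI)|: 0.5624, 0.3281, 0.2138, 0.0000.
ρ = 0.5624; 0.5624 < 1 ⇒ converges.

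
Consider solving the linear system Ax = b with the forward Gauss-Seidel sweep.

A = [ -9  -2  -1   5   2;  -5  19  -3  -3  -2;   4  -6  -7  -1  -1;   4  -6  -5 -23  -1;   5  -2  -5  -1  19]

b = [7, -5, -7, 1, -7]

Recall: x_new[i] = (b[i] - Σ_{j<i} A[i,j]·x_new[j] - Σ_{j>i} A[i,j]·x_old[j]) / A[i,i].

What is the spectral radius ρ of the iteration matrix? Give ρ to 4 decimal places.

Let D = diag(-9, 19, -7, -23, 19); L, U the strict triangles.
Gauss-Seidel: T = -(D+L)⁻¹U, row 0 first, T[0,1] = -(-2)/(-9) = -0.2222; later rows by forward substitution.
  T[0,:] = [+0.0000, -0.2222, -0.1111, +0.5556, +0.2222]
  T[1,:] = [+0.0000, -0.0585, +0.1287, +0.3041, +0.1637]
  T[2,:] = [+0.0000, -0.0769, -0.1738, -0.0860, -0.1562]
  T[3,:] = [+0.0000, -0.0067, -0.0151, +0.0360, -0.0136]
  T[4,:] = [+0.0000, +0.0317, -0.0037, -0.1349, -0.0831]
|roots of det(T-λI)|: 0.1536, 0.0942, 0.0942, 0.0421, 0.0000.
spectral radius ρ = 0.1536; 0.1536 < 1 ⇒ converges.

0.1536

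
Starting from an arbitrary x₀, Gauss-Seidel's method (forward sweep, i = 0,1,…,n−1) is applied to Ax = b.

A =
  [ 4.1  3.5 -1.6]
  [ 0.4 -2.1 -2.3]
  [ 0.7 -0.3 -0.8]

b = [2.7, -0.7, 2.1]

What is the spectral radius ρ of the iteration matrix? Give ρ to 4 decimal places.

A = D + L + U where D = diag(4.1, -2.1, -0.8).
T_GS = -(D+L)⁻¹U: row 0 first, T[0,1] = -(3.5)/(4.1) = -0.8537; later rows by forward substitution.
  T[0,:] = [+0.0000, -0.8537, +0.3902]
  T[1,:] = [+0.0000, -0.1626, -1.0209]
  T[2,:] = [+0.0000, -0.6860, +0.7243]
eigenvalue magnitudes: 1.2279, 0.6662, 0.0000.
spectral radius ρ = 1.2279; 1.2279 > 1 ⇒ diverges.

1.2279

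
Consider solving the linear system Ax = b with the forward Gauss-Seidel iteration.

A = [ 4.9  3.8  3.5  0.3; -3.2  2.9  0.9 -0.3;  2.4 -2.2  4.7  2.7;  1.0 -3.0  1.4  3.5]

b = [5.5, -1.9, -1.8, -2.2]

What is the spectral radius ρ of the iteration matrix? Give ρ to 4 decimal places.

1.1349

Split A = D + L + U, D = diag(4.9, 2.9, 4.7, 3.5).
T_GS = -(D+L)⁻¹U: row 0 first, T[0,1] = -(3.8)/(4.9) = -0.7755; later rows by forward substitution.
  T[0,:] = [+0.0000, -0.7755, -0.7143, -0.0612]
  T[1,:] = [+0.0000, -0.8557, -1.0985, +0.0359]
  T[2,:] = [+0.0000, -0.0046, -0.1495, -0.5264]
  T[3,:] = [+0.0000, -0.5101, -0.6777, +0.2588]
|eigenvalues of T|: 1.1349, 0.4636, 0.0751, 0.0000.
spectral radius ρ = 1.1349; 1.1349 > 1 ⇒ diverges.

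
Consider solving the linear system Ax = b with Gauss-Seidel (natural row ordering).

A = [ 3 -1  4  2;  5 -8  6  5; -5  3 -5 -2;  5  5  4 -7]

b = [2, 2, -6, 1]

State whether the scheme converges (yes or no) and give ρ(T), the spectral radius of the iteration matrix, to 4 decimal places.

Let D = diag(3, -8, -5, -7); L, U the strict triangles.
Gauss-Seidel: T = -(D+L)⁻¹U, row 0 first, T[0,1] = -(-1)/(3) = +0.3333; later rows by forward substitution.
  T[0,:] = [+0.0000, +0.3333, -1.3333, -0.6667]
  T[1,:] = [+0.0000, +0.2083, -0.0833, +0.2083]
  T[2,:] = [+0.0000, -0.2083, +1.2833, +0.3917]
  T[3,:] = [+0.0000, +0.2679, -0.2786, -0.1036]
|λ(T)| sorted: 1.2177, 0.3419, 0.1716, 0.0000.
ρ = 1.2177; 1.2177 > 1 ⇒ diverges.

no, ρ = 1.2177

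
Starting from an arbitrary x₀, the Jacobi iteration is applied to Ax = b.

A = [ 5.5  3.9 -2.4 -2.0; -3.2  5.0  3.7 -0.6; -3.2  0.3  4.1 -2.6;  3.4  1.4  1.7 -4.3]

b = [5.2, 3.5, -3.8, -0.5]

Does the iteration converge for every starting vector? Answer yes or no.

Let D = diag(5.5, 5, 4.1, -4.3); L, U the strict triangles.
T_J = -D⁻¹(L+U): T[3,1] = -(1.4)/(-4.3) = +0.3256; T[3,3] = 0.
  T[0,:] = [+0.0000 -0.7091 +0.4364 +0.3636]
  T[1,:] = [+0.6400 +0.0000 -0.7400 +0.1200]
  T[2,:] = [+0.7805 -0.0732 +0.0000 +0.6341]
  T[3,:] = [+0.7907 +0.3256 +0.3953 +0.0000]
|λ(T)| sorted: 1.1248, 0.6586, 0.6586, 0.6176.
spectral radius ρ = 1.1248; 1.1248 > 1: divergent.

no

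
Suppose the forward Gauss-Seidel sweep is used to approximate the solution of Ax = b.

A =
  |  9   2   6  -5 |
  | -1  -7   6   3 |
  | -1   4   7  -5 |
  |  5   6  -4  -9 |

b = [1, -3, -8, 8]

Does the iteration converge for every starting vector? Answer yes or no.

yes

Write A = D+L+U with D = diag(9, -7, 7, -9).
GS T = -(D+L)⁻¹U: row 0 first, T[0,2] = -(6)/(9) = -0.6667; later rows by forward substitution.
  T[0,:] = [+0.0000  -0.2222  -0.6667  +0.5556]
  T[1,:] = [+0.0000  +0.0317  +0.9524  +0.3492]
  T[2,:] = [+0.0000  -0.0499  -0.6395  +0.5941]
  T[3,:] = [+0.0000  -0.0801  +0.5488  +0.2774]
|roots of det(T-λI)|: 0.9068, 0.2887, 0.2887, 0.0000.
ρ(T) = max|λ| = 0.9068; 0.9068 < 1, so it converges for any x₀.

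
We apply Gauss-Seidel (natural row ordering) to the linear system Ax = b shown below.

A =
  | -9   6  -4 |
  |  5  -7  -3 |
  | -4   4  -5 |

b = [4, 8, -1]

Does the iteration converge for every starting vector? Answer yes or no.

yes

Diagonal D = diag(-9, -7, -5); L, U strict lower/upper.
Gauss-Seidel: T = -(D+L)⁻¹U, row 0 first, T[0,2] = -(-4)/(-9) = -0.4444; later rows by forward substitution.
  T[0,:] = [+0.0000  +0.6667  -0.4444]
  T[1,:] = [+0.0000  +0.4762  -0.7460]
  T[2,:] = [+0.0000  -0.1524  -0.2413]
|roots of det(T-λI)|: 0.6098, 0.3748, 0.0000.
spectral radius ρ = 0.6098; 0.6098 < 1 ⇒ converges.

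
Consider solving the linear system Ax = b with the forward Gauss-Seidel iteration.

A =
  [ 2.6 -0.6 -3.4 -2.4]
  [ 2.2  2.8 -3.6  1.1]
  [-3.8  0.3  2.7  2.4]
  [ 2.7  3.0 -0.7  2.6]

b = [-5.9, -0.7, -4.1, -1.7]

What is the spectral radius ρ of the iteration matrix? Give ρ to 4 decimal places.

1.5377

A = D + L + U where D = diag(2.6, 2.8, 2.7, 2.6).
T_GS = -(D+L)⁻¹U: row 0 first, T[0,2] = -(-3.4)/(2.6) = +1.3077; later rows by forward substitution.
  T[0,:] = [+0.0000 +0.2308 +1.3077 +0.9231]
  T[1,:] = [+0.0000 -0.1813 +0.2582 -1.1181]
  T[2,:] = [+0.0000 +0.3449 +1.8118 +0.5345]
  T[3,:] = [+0.0000 +0.0624 -1.1682 +0.4755]
|λ(T)| sorted: 1.5377, 0.4220, 0.4220, 0.0000.
ρ(T) = max|λ| = 1.5377; 1.5377 > 1: divergent.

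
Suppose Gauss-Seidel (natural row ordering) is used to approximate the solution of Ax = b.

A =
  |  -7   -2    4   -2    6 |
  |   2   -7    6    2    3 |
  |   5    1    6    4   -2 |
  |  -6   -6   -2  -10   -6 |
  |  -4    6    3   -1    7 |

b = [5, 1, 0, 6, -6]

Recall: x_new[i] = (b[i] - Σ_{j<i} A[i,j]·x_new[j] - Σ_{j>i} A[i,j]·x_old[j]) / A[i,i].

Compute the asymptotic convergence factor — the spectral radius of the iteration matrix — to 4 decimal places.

1.4131

Let D = diag(-7, -7, 6, -10, 7); L, U the strict triangles.
GS T = -(D+L)⁻¹U: row 0 first, T[0,4] = -(6)/(-7) = +0.8571; later rows by forward substitution.
  T[0,:] = [+0.0000 -0.2857 +0.5714 -0.2857 +0.8571]
  T[1,:] = [+0.0000 -0.0816 +1.0204 +0.2041 +0.6735]
  T[2,:] = [+0.0000 +0.2517 -0.6463 -0.4626 -0.4932]
  T[3,:] = [+0.0000 +0.1701 -0.8259 +0.1415 -1.4197]
  T[4,:] = [+0.0000 -0.1769 -0.3891 -0.1197 -0.0789]
|eigenvalues of T|: 1.4131, 0.5182, 0.5182, 0.1475, 0.0000.
ρ = 1.4131; 1.4131 > 1, so it fails to converge.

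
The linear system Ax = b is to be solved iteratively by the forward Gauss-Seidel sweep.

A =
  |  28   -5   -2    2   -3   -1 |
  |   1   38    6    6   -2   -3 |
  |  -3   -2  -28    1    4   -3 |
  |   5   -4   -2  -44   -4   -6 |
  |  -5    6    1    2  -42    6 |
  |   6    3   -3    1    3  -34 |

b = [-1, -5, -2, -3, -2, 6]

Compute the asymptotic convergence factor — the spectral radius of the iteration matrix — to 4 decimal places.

0.1571

Write A = D+L+U with D = diag(28, 38, -28, -44, -42, -34).
Gauss-Seidel: T = -(D+L)⁻¹U, row 0 first, T[0,5] = -(-1)/(28) = +0.0357; later rows by forward substitution.
  T[0,:] = [+0.0000 +0.1786 +0.0714 -0.0714 +0.1071 +0.0357]
  T[1,:] = [+0.0000 -0.0047 -0.1598 -0.1560 +0.0498 +0.0780]
  T[2,:] = [+0.0000 -0.0188 +0.0038 +0.0545 +0.1278 -0.1165]
  T[3,:] = [+0.0000 +0.0216 +0.0225 +0.0036 -0.0891 -0.1341]
  T[4,:] = [+0.0000 -0.0214 -0.0302 -0.0123 -0.0068 +0.1406]
  T[5,:] = [+0.0000 +0.0315 -0.0038 -0.0322 +0.0088 +0.0319]
|λ(T)| sorted: 0.1571, 0.1174, 0.1174, 0.0326, 0.0326, 0.0000.
spectral radius ρ = 0.1571; 0.1571 < 1, so it converges for any x₀.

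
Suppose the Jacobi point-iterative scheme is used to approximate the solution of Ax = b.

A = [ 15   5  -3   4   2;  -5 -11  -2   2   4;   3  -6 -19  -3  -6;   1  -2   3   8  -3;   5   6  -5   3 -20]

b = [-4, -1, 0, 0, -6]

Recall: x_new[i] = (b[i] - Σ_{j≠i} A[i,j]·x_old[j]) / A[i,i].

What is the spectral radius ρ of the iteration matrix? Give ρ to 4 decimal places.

0.9040

A = D + L + U where D = diag(15, -11, -19, 8, -20).
T_J = -D⁻¹(L+U): T[2,1] = -(-6)/(-19) = -0.3158; T[2,2] = 0.
  T[0,:] = [+0.0000 -0.3333 +0.2000 -0.2667 -0.1333]
  T[1,:] = [-0.4545 +0.0000 -0.1818 +0.1818 +0.3636]
  T[2,:] = [+0.1579 -0.3158 +0.0000 -0.1579 -0.3158]
  T[3,:] = [-0.1250 +0.2500 -0.3750 +0.0000 +0.3750]
  T[4,:] = [+0.2500 +0.3000 -0.2500 +0.1500 +0.0000]
eigenvalue magnitudes: 0.9040, 0.5300, 0.2145, 0.2145, 0.0399.
ρ(T) = max|λ| = 0.9040; 0.9040 < 1 ⇒ converges.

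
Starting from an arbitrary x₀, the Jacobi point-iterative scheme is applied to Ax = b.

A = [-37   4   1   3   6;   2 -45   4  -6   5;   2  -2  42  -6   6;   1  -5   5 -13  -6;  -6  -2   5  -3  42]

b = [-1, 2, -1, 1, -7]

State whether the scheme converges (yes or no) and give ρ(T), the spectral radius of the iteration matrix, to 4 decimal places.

Let D = diag(-37, -45, 42, -13, 42); L, U the strict triangles.
Jacobi T = -D⁻¹(L+U): T[3,2] = -(5)/(-13) = +0.3846; T[3,3] = 0.
  T[0,:] = [+0.0000 +0.1081 +0.0270 +0.0811 +0.1622]
  T[1,:] = [+0.0444 +0.0000 +0.0889 -0.1333 +0.1111]
  T[2,:] = [-0.0476 +0.0476 +0.0000 +0.1429 -0.1429]
  T[3,:] = [+0.0769 -0.3846 +0.3846 +0.0000 -0.4615]
  T[4,:] = [+0.1429 +0.0476 -0.1190 +0.0714 +0.0000]
|roots of det(T-λI)|: 0.3534, 0.2516, 0.2516, 0.1883, 0.0648.
ρ(T) = max|λ| = 0.3534; 0.3534 < 1 ⇒ converges.

yes, ρ = 0.3534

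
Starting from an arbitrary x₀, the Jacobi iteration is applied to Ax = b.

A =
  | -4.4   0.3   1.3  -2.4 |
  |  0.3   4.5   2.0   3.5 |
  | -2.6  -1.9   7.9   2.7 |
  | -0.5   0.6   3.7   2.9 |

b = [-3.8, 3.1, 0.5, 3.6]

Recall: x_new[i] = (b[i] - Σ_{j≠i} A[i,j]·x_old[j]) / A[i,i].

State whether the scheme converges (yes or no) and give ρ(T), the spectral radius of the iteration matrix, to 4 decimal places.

yes, ρ = 0.9283

Split A = D + L + U, D = diag(-4.4, 4.5, 7.9, 2.9).
T_J = -D⁻¹(L+U): T[0,2] = -(1.3)/(-4.4) = +0.2955; T[0,0] = 0.
  T[0,:] = [+0.0000 +0.0682 +0.2955 -0.5455]
  T[1,:] = [-0.0667 +0.0000 -0.4444 -0.7778]
  T[2,:] = [+0.3291 +0.2405 +0.0000 -0.3418]
  T[3,:] = [+0.1724 -0.2069 -1.2759 +0.0000]
moduli |λ_i(T)| = 0.9283, 0.6808, 0.6808, 0.0889.
spectral radius ρ = 0.9283; 0.9283 < 1: convergent.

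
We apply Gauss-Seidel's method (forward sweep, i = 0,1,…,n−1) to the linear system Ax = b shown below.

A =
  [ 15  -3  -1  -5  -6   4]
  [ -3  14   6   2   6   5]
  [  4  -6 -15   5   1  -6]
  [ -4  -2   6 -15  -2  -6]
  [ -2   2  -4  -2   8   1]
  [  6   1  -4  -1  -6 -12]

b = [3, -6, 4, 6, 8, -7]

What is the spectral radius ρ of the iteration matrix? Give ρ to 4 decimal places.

0.8404

A = D + L + U where D = diag(15, 14, -15, -15, 8, -12).
T_GS = -(D+L)⁻¹U: row 0 first, T[0,1] = -(-3)/(15) = +0.2000; later rows by forward substitution.
  T[0,:] = [+0.0000, +0.2000, +0.0667, +0.3333, +0.4000, -0.2667]
  T[1,:] = [+0.0000, +0.0429, -0.4143, -0.0714, -0.3429, -0.4143]
  T[2,:] = [+0.0000, +0.0362, +0.1835, +0.4508, +0.3105, -0.3054]
  T[3,:] = [+0.0000, -0.0446, +0.1109, +0.1010, -0.0701, -0.3958]
  T[4,:] = [+0.0000, +0.0462, +0.2397, +0.3518, +0.3234, -0.3397]
  T[5,:] = [+0.0000, +0.0721, -0.1914, -0.1739, -0.0879, +0.1368]
eigenvalue magnitudes: 0.8404, 0.2759, 0.2759, 0.1097, 0.0339, 0.0000.
ρ(T) = max|λ| = 0.8404; 0.8404 < 1: convergent.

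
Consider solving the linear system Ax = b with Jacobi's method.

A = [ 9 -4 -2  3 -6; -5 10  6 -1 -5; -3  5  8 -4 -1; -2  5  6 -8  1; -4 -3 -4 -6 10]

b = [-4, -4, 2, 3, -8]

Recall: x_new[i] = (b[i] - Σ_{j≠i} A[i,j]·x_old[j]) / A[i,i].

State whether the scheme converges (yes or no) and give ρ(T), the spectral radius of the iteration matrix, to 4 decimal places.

Diagonal D = diag(9, 10, 8, -8, 10); L, U strict lower/upper.
Jacobi T = -D⁻¹(L+U): T[4,0] = -(-4)/(10) = +0.4000; T[4,4] = 0.
  T[0,:] = [+0.0000 +0.4444 +0.2222 -0.3333 +0.6667]
  T[1,:] = [+0.5000 +0.0000 -0.6000 +0.1000 +0.5000]
  T[2,:] = [+0.3750 -0.6250 +0.0000 +0.5000 +0.1250]
  T[3,:] = [-0.2500 +0.6250 +0.7500 +0.0000 +0.1250]
  T[4,:] = [+0.4000 +0.3000 +0.4000 +0.6000 +0.0000]
|eigenvalues of T|: 1.3157, 1.0284, 0.6736, 0.4839, 0.0976.
ρ(T) = max|λ| = 1.3157; 1.3157 > 1, so it fails to converge.

no, ρ = 1.3157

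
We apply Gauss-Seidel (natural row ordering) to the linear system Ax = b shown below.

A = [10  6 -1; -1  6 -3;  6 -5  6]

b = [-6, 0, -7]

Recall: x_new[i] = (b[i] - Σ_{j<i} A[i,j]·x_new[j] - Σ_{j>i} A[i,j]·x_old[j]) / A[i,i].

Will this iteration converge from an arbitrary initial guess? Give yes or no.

Diagonal D = diag(10, 6, 6); L, U strict lower/upper.
Gauss-Seidel: T = -(D+L)⁻¹U, row 0 first, T[0,1] = -(6)/(10) = -0.6000; later rows by forward substitution.
  T[0,:] = [+0.0000, -0.6000, +0.1000]
  T[1,:] = [+0.0000, -0.1000, +0.5167]
  T[2,:] = [+0.0000, +0.5167, +0.3306]
|roots of det(T-λI)|: 0.6750, 0.4444, 0.0000.
spectral radius ρ = 0.6750; 0.6750 < 1, so it converges for any x₀.

yes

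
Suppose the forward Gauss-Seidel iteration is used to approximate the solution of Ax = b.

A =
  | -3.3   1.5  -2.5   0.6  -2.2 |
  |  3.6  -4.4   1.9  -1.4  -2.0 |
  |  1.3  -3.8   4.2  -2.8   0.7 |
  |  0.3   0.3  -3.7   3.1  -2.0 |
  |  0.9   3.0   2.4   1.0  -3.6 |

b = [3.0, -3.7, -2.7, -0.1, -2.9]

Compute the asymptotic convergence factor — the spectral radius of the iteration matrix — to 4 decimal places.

A = D + L + U where D = diag(-3.3, -4.4, 4.2, 3.1, -3.6).
T_GS = -(D+L)⁻¹U: row 0 first, T[0,3] = -(0.6)/(-3.3) = +0.1818; later rows by forward substitution.
  T[0,:] = [+0.0000  +0.4545  -0.7576  +0.1818  -0.6667]
  T[1,:] = [+0.0000  +0.3719  -0.1880  -0.1694  -1.0000]
  T[2,:] = [+0.0000  +0.1958  +0.0644  +0.4571  -0.8651]
  T[3,:] = [+0.0000  +0.1537  +0.1683  +0.5444  -0.2261]
  T[4,:] = [+0.0000  +0.5968  -0.2564  +0.3602  -1.6395]
|roots of det(T-λI)|: 1.3877, 0.5906, 0.1605, 0.1605, 0.0000.
spectral radius ρ = 1.3877; 1.3877 > 1 ⇒ diverges.

1.3877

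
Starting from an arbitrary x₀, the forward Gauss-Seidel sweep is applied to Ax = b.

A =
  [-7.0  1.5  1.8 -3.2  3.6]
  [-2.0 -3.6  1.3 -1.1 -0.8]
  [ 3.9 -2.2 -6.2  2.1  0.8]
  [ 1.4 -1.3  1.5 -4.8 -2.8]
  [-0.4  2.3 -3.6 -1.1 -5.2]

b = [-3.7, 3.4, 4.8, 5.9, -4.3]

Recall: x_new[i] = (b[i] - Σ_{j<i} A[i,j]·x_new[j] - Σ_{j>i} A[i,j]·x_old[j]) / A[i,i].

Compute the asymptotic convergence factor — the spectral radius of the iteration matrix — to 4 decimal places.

0.8883

A = D + L + U where D = diag(-7, -3.6, -6.2, -4.8, -5.2).
GS T = -(D+L)⁻¹U: row 0 first, T[0,4] = -(3.6)/(-7) = +0.5143; later rows by forward substitution.
  T[0,:] = [+0.0000, +0.2143, +0.2571, -0.4571, +0.5143]
  T[1,:] = [+0.0000, -0.1190, +0.2183, -0.0516, -0.5079]
  T[2,:] = [+0.0000, +0.1770, +0.0843, +0.0695, +0.6328]
  T[3,:] = [+0.0000, +0.1501, +0.0422, -0.0977, -0.0980]
  T[4,:] = [+0.0000, -0.2234, +0.0095, -0.0151, -0.6816]
|eigenvalues of T|: 0.8883, 0.1592, 0.0912, 0.0912, 0.0000.
spectral radius ρ = 0.8883; 0.8883 < 1 ⇒ converges.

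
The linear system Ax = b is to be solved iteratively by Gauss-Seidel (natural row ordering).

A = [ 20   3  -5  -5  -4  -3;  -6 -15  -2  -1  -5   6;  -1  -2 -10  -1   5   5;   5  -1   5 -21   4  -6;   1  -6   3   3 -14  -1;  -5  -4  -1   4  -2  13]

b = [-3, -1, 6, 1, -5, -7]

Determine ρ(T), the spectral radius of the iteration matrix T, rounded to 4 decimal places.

0.6262

Diagonal D = diag(20, -15, -10, -21, -14, 13); L, U strict lower/upper.
Gauss-Seidel: T = -(D+L)⁻¹U, row 0 first, T[0,2] = -(-5)/(20) = +0.2500; later rows by forward substitution.
  T[0,:] = [+0.0000, -0.1500, +0.2500, +0.2500, +0.2000, +0.1500]
  T[1,:] = [+0.0000, +0.0600, -0.2333, -0.1667, -0.4133, +0.3400]
  T[2,:] = [+0.0000, +0.0030, +0.0217, -0.0917, +0.5627, +0.4170]
  T[3,:] = [+0.0000, -0.0379, +0.0758, +0.0456, +0.3917, -0.1669]
  T[4,:] = [+0.0000, -0.0439, +0.1387, +0.0794, +0.3959, -0.1528]
  T[5,:] = [+0.0000, -0.0341, +0.0240, +0.0360, -0.0666, +0.2222]
|roots of det(T-λI)|: 0.6262, 0.2372, 0.1399, 0.0359, 0.0140, 0.0000.
ρ = 0.6262; 0.6262 < 1 ⇒ converges.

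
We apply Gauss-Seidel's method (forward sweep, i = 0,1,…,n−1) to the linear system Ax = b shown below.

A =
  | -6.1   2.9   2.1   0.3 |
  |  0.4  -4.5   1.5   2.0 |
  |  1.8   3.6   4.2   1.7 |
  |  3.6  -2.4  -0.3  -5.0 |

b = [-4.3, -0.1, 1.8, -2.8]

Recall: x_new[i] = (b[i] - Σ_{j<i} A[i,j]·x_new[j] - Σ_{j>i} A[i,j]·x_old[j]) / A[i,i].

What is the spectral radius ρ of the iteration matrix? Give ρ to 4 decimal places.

0.5906

Split A = D + L + U, D = diag(-6.1, -4.5, 4.2, -5).
Gauss-Seidel: T = -(D+L)⁻¹U, row 0 first, T[0,2] = -(2.1)/(-6.1) = +0.3443; later rows by forward substitution.
  T[0,:] = [+0.0000 +0.4754 +0.3443 +0.0492]
  T[1,:] = [+0.0000 +0.0423 +0.3639 +0.4488]
  T[2,:] = [+0.0000 -0.2400 -0.4595 -0.8105]
  T[3,:] = [+0.0000 +0.3364 +0.1007 -0.1314]
moduli |λ_i(T)| = 0.5906, 0.2796, 0.2796, 0.0000.
ρ(T) = max|λ| = 0.5906; 0.5906 < 1 ⇒ converges.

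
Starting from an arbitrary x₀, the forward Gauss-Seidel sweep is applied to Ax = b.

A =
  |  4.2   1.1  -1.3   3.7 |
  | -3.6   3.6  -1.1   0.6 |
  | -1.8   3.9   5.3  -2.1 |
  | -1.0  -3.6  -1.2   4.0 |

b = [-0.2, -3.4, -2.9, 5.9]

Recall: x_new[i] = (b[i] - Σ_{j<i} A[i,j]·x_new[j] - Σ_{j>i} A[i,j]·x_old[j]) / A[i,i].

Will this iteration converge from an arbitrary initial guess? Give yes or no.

Split A = D + L + U, D = diag(4.2, 3.6, 5.3, 4).
GS T = -(D+L)⁻¹U: row 0 first, T[0,1] = -(1.1)/(4.2) = -0.2619; later rows by forward substitution.
  T[0,:] = [+0.0000  -0.2619  +0.3095  -0.8810]
  T[1,:] = [+0.0000  -0.2619  +0.6151  -1.0476]
  T[2,:] = [+0.0000  +0.1038  -0.3475  +0.8679]
  T[3,:] = [+0.0000  -0.2701  +0.5267  -0.9027]
|eigenvalues of T|: 1.6159, 0.0700, 0.0700, 0.0000.
ρ(T) = max|λ| = 1.6159; 1.6159 > 1: divergent.

no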